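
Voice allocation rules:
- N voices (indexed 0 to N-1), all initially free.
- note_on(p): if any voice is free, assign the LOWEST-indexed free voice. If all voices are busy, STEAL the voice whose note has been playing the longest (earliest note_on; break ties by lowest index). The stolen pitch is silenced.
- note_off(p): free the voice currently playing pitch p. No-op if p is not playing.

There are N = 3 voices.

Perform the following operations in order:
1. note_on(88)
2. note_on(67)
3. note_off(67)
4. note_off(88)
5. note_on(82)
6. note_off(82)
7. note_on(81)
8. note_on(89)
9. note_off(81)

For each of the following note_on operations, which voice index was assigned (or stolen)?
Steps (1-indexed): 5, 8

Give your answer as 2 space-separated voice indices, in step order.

Answer: 0 1

Derivation:
Op 1: note_on(88): voice 0 is free -> assigned | voices=[88 - -]
Op 2: note_on(67): voice 1 is free -> assigned | voices=[88 67 -]
Op 3: note_off(67): free voice 1 | voices=[88 - -]
Op 4: note_off(88): free voice 0 | voices=[- - -]
Op 5: note_on(82): voice 0 is free -> assigned | voices=[82 - -]
Op 6: note_off(82): free voice 0 | voices=[- - -]
Op 7: note_on(81): voice 0 is free -> assigned | voices=[81 - -]
Op 8: note_on(89): voice 1 is free -> assigned | voices=[81 89 -]
Op 9: note_off(81): free voice 0 | voices=[- 89 -]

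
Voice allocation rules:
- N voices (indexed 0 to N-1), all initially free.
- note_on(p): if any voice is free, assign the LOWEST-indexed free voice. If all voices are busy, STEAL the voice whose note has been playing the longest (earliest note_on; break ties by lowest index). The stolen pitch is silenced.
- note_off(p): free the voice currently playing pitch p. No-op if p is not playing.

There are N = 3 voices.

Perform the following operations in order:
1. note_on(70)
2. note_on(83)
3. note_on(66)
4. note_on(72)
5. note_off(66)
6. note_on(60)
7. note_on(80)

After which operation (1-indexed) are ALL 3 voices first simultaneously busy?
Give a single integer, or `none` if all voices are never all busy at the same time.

Op 1: note_on(70): voice 0 is free -> assigned | voices=[70 - -]
Op 2: note_on(83): voice 1 is free -> assigned | voices=[70 83 -]
Op 3: note_on(66): voice 2 is free -> assigned | voices=[70 83 66]
Op 4: note_on(72): all voices busy, STEAL voice 0 (pitch 70, oldest) -> assign | voices=[72 83 66]
Op 5: note_off(66): free voice 2 | voices=[72 83 -]
Op 6: note_on(60): voice 2 is free -> assigned | voices=[72 83 60]
Op 7: note_on(80): all voices busy, STEAL voice 1 (pitch 83, oldest) -> assign | voices=[72 80 60]

Answer: 3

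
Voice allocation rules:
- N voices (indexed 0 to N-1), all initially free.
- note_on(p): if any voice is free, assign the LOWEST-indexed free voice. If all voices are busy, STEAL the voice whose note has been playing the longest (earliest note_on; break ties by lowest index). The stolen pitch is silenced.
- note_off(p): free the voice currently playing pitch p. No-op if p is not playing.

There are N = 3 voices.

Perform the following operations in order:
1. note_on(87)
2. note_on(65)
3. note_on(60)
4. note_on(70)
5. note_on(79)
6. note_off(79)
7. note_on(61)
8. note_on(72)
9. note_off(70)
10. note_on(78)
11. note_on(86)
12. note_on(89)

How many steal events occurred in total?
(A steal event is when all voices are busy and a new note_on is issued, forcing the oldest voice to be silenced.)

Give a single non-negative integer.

Op 1: note_on(87): voice 0 is free -> assigned | voices=[87 - -]
Op 2: note_on(65): voice 1 is free -> assigned | voices=[87 65 -]
Op 3: note_on(60): voice 2 is free -> assigned | voices=[87 65 60]
Op 4: note_on(70): all voices busy, STEAL voice 0 (pitch 87, oldest) -> assign | voices=[70 65 60]
Op 5: note_on(79): all voices busy, STEAL voice 1 (pitch 65, oldest) -> assign | voices=[70 79 60]
Op 6: note_off(79): free voice 1 | voices=[70 - 60]
Op 7: note_on(61): voice 1 is free -> assigned | voices=[70 61 60]
Op 8: note_on(72): all voices busy, STEAL voice 2 (pitch 60, oldest) -> assign | voices=[70 61 72]
Op 9: note_off(70): free voice 0 | voices=[- 61 72]
Op 10: note_on(78): voice 0 is free -> assigned | voices=[78 61 72]
Op 11: note_on(86): all voices busy, STEAL voice 1 (pitch 61, oldest) -> assign | voices=[78 86 72]
Op 12: note_on(89): all voices busy, STEAL voice 2 (pitch 72, oldest) -> assign | voices=[78 86 89]

Answer: 5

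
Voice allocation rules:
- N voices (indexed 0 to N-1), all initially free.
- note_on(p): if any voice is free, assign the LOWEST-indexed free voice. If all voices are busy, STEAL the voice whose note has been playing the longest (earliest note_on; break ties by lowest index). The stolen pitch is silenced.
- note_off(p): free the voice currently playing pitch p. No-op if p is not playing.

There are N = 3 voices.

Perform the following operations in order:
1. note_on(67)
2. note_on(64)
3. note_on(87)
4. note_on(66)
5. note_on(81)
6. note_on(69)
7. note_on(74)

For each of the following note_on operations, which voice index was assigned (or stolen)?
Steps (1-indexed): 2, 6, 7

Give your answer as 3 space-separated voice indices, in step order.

Op 1: note_on(67): voice 0 is free -> assigned | voices=[67 - -]
Op 2: note_on(64): voice 1 is free -> assigned | voices=[67 64 -]
Op 3: note_on(87): voice 2 is free -> assigned | voices=[67 64 87]
Op 4: note_on(66): all voices busy, STEAL voice 0 (pitch 67, oldest) -> assign | voices=[66 64 87]
Op 5: note_on(81): all voices busy, STEAL voice 1 (pitch 64, oldest) -> assign | voices=[66 81 87]
Op 6: note_on(69): all voices busy, STEAL voice 2 (pitch 87, oldest) -> assign | voices=[66 81 69]
Op 7: note_on(74): all voices busy, STEAL voice 0 (pitch 66, oldest) -> assign | voices=[74 81 69]

Answer: 1 2 0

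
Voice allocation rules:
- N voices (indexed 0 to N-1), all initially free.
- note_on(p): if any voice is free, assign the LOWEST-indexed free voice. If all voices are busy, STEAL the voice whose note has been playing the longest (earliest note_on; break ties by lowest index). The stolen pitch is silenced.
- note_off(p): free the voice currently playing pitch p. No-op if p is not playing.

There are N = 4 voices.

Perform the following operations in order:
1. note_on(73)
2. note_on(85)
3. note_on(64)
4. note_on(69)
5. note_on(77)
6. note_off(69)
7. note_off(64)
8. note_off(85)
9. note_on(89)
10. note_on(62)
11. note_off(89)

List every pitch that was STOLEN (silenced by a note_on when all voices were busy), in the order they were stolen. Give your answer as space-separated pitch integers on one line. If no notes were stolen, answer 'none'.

Op 1: note_on(73): voice 0 is free -> assigned | voices=[73 - - -]
Op 2: note_on(85): voice 1 is free -> assigned | voices=[73 85 - -]
Op 3: note_on(64): voice 2 is free -> assigned | voices=[73 85 64 -]
Op 4: note_on(69): voice 3 is free -> assigned | voices=[73 85 64 69]
Op 5: note_on(77): all voices busy, STEAL voice 0 (pitch 73, oldest) -> assign | voices=[77 85 64 69]
Op 6: note_off(69): free voice 3 | voices=[77 85 64 -]
Op 7: note_off(64): free voice 2 | voices=[77 85 - -]
Op 8: note_off(85): free voice 1 | voices=[77 - - -]
Op 9: note_on(89): voice 1 is free -> assigned | voices=[77 89 - -]
Op 10: note_on(62): voice 2 is free -> assigned | voices=[77 89 62 -]
Op 11: note_off(89): free voice 1 | voices=[77 - 62 -]

Answer: 73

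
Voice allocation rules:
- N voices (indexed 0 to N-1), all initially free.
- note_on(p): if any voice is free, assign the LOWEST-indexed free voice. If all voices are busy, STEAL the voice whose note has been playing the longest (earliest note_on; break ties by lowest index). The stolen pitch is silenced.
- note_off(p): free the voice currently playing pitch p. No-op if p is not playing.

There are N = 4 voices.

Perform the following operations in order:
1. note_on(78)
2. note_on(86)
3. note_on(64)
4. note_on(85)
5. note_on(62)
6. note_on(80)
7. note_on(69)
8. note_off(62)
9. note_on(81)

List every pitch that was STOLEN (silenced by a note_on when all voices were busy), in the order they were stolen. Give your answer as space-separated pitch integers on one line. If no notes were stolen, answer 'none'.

Answer: 78 86 64

Derivation:
Op 1: note_on(78): voice 0 is free -> assigned | voices=[78 - - -]
Op 2: note_on(86): voice 1 is free -> assigned | voices=[78 86 - -]
Op 3: note_on(64): voice 2 is free -> assigned | voices=[78 86 64 -]
Op 4: note_on(85): voice 3 is free -> assigned | voices=[78 86 64 85]
Op 5: note_on(62): all voices busy, STEAL voice 0 (pitch 78, oldest) -> assign | voices=[62 86 64 85]
Op 6: note_on(80): all voices busy, STEAL voice 1 (pitch 86, oldest) -> assign | voices=[62 80 64 85]
Op 7: note_on(69): all voices busy, STEAL voice 2 (pitch 64, oldest) -> assign | voices=[62 80 69 85]
Op 8: note_off(62): free voice 0 | voices=[- 80 69 85]
Op 9: note_on(81): voice 0 is free -> assigned | voices=[81 80 69 85]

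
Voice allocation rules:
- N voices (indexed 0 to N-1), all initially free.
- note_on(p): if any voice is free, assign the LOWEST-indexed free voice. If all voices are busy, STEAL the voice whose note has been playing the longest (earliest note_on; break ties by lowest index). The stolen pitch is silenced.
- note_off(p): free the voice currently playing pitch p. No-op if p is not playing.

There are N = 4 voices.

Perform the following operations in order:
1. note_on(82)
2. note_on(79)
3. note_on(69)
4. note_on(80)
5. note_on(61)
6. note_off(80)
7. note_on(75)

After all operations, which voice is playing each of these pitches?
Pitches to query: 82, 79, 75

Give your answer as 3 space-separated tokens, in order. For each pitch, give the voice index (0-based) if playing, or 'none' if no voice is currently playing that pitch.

Answer: none 1 3

Derivation:
Op 1: note_on(82): voice 0 is free -> assigned | voices=[82 - - -]
Op 2: note_on(79): voice 1 is free -> assigned | voices=[82 79 - -]
Op 3: note_on(69): voice 2 is free -> assigned | voices=[82 79 69 -]
Op 4: note_on(80): voice 3 is free -> assigned | voices=[82 79 69 80]
Op 5: note_on(61): all voices busy, STEAL voice 0 (pitch 82, oldest) -> assign | voices=[61 79 69 80]
Op 6: note_off(80): free voice 3 | voices=[61 79 69 -]
Op 7: note_on(75): voice 3 is free -> assigned | voices=[61 79 69 75]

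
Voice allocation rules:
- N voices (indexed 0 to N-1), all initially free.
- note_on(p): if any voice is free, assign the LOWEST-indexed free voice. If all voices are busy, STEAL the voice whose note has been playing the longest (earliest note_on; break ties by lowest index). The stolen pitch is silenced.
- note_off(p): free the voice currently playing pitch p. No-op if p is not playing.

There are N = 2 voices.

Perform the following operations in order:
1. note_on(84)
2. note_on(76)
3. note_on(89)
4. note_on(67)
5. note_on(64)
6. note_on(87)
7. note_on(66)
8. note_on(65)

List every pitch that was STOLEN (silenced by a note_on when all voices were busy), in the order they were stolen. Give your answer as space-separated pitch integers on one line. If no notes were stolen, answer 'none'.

Op 1: note_on(84): voice 0 is free -> assigned | voices=[84 -]
Op 2: note_on(76): voice 1 is free -> assigned | voices=[84 76]
Op 3: note_on(89): all voices busy, STEAL voice 0 (pitch 84, oldest) -> assign | voices=[89 76]
Op 4: note_on(67): all voices busy, STEAL voice 1 (pitch 76, oldest) -> assign | voices=[89 67]
Op 5: note_on(64): all voices busy, STEAL voice 0 (pitch 89, oldest) -> assign | voices=[64 67]
Op 6: note_on(87): all voices busy, STEAL voice 1 (pitch 67, oldest) -> assign | voices=[64 87]
Op 7: note_on(66): all voices busy, STEAL voice 0 (pitch 64, oldest) -> assign | voices=[66 87]
Op 8: note_on(65): all voices busy, STEAL voice 1 (pitch 87, oldest) -> assign | voices=[66 65]

Answer: 84 76 89 67 64 87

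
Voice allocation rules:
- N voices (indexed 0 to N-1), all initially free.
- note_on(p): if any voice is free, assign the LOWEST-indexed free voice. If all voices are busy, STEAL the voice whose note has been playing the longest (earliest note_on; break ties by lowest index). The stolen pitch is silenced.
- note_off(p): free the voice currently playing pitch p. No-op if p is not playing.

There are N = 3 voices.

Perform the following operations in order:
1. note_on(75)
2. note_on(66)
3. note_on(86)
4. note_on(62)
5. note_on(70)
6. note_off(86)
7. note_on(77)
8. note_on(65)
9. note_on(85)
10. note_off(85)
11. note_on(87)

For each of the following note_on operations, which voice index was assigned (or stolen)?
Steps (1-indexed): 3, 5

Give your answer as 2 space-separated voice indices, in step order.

Answer: 2 1

Derivation:
Op 1: note_on(75): voice 0 is free -> assigned | voices=[75 - -]
Op 2: note_on(66): voice 1 is free -> assigned | voices=[75 66 -]
Op 3: note_on(86): voice 2 is free -> assigned | voices=[75 66 86]
Op 4: note_on(62): all voices busy, STEAL voice 0 (pitch 75, oldest) -> assign | voices=[62 66 86]
Op 5: note_on(70): all voices busy, STEAL voice 1 (pitch 66, oldest) -> assign | voices=[62 70 86]
Op 6: note_off(86): free voice 2 | voices=[62 70 -]
Op 7: note_on(77): voice 2 is free -> assigned | voices=[62 70 77]
Op 8: note_on(65): all voices busy, STEAL voice 0 (pitch 62, oldest) -> assign | voices=[65 70 77]
Op 9: note_on(85): all voices busy, STEAL voice 1 (pitch 70, oldest) -> assign | voices=[65 85 77]
Op 10: note_off(85): free voice 1 | voices=[65 - 77]
Op 11: note_on(87): voice 1 is free -> assigned | voices=[65 87 77]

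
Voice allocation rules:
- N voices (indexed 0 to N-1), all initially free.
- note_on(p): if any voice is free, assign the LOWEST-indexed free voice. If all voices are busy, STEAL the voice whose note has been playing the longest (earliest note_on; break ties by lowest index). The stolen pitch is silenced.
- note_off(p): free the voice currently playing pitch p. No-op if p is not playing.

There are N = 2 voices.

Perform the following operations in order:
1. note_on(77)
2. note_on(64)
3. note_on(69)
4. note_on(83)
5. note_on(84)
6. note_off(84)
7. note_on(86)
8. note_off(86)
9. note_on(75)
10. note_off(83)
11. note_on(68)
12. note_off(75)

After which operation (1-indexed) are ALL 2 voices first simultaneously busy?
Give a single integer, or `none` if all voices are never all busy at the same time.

Answer: 2

Derivation:
Op 1: note_on(77): voice 0 is free -> assigned | voices=[77 -]
Op 2: note_on(64): voice 1 is free -> assigned | voices=[77 64]
Op 3: note_on(69): all voices busy, STEAL voice 0 (pitch 77, oldest) -> assign | voices=[69 64]
Op 4: note_on(83): all voices busy, STEAL voice 1 (pitch 64, oldest) -> assign | voices=[69 83]
Op 5: note_on(84): all voices busy, STEAL voice 0 (pitch 69, oldest) -> assign | voices=[84 83]
Op 6: note_off(84): free voice 0 | voices=[- 83]
Op 7: note_on(86): voice 0 is free -> assigned | voices=[86 83]
Op 8: note_off(86): free voice 0 | voices=[- 83]
Op 9: note_on(75): voice 0 is free -> assigned | voices=[75 83]
Op 10: note_off(83): free voice 1 | voices=[75 -]
Op 11: note_on(68): voice 1 is free -> assigned | voices=[75 68]
Op 12: note_off(75): free voice 0 | voices=[- 68]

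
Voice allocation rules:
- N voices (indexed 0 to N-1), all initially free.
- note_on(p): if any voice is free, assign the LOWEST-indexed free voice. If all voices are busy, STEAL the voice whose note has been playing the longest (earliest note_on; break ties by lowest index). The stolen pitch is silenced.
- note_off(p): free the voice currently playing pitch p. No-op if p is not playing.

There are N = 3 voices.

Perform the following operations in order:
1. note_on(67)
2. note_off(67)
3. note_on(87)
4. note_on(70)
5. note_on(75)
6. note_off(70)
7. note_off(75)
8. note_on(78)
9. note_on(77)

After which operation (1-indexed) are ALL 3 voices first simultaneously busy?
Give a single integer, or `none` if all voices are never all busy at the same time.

Answer: 5

Derivation:
Op 1: note_on(67): voice 0 is free -> assigned | voices=[67 - -]
Op 2: note_off(67): free voice 0 | voices=[- - -]
Op 3: note_on(87): voice 0 is free -> assigned | voices=[87 - -]
Op 4: note_on(70): voice 1 is free -> assigned | voices=[87 70 -]
Op 5: note_on(75): voice 2 is free -> assigned | voices=[87 70 75]
Op 6: note_off(70): free voice 1 | voices=[87 - 75]
Op 7: note_off(75): free voice 2 | voices=[87 - -]
Op 8: note_on(78): voice 1 is free -> assigned | voices=[87 78 -]
Op 9: note_on(77): voice 2 is free -> assigned | voices=[87 78 77]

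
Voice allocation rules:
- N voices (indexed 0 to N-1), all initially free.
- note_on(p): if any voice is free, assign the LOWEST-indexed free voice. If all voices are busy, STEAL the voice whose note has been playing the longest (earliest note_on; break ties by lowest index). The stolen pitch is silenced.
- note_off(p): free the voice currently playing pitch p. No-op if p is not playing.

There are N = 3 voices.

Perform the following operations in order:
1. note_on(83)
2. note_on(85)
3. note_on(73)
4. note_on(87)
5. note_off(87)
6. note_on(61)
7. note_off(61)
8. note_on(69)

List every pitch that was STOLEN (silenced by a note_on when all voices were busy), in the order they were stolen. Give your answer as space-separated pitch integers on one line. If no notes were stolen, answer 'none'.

Op 1: note_on(83): voice 0 is free -> assigned | voices=[83 - -]
Op 2: note_on(85): voice 1 is free -> assigned | voices=[83 85 -]
Op 3: note_on(73): voice 2 is free -> assigned | voices=[83 85 73]
Op 4: note_on(87): all voices busy, STEAL voice 0 (pitch 83, oldest) -> assign | voices=[87 85 73]
Op 5: note_off(87): free voice 0 | voices=[- 85 73]
Op 6: note_on(61): voice 0 is free -> assigned | voices=[61 85 73]
Op 7: note_off(61): free voice 0 | voices=[- 85 73]
Op 8: note_on(69): voice 0 is free -> assigned | voices=[69 85 73]

Answer: 83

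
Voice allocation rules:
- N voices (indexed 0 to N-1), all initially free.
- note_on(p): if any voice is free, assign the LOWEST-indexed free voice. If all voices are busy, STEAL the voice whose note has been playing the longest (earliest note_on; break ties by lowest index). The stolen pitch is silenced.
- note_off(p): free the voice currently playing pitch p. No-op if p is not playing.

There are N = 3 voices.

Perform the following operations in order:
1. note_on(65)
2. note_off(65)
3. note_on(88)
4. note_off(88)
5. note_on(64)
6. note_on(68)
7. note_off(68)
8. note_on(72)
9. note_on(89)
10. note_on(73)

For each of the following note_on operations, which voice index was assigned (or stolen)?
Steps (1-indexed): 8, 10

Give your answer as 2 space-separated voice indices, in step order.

Op 1: note_on(65): voice 0 is free -> assigned | voices=[65 - -]
Op 2: note_off(65): free voice 0 | voices=[- - -]
Op 3: note_on(88): voice 0 is free -> assigned | voices=[88 - -]
Op 4: note_off(88): free voice 0 | voices=[- - -]
Op 5: note_on(64): voice 0 is free -> assigned | voices=[64 - -]
Op 6: note_on(68): voice 1 is free -> assigned | voices=[64 68 -]
Op 7: note_off(68): free voice 1 | voices=[64 - -]
Op 8: note_on(72): voice 1 is free -> assigned | voices=[64 72 -]
Op 9: note_on(89): voice 2 is free -> assigned | voices=[64 72 89]
Op 10: note_on(73): all voices busy, STEAL voice 0 (pitch 64, oldest) -> assign | voices=[73 72 89]

Answer: 1 0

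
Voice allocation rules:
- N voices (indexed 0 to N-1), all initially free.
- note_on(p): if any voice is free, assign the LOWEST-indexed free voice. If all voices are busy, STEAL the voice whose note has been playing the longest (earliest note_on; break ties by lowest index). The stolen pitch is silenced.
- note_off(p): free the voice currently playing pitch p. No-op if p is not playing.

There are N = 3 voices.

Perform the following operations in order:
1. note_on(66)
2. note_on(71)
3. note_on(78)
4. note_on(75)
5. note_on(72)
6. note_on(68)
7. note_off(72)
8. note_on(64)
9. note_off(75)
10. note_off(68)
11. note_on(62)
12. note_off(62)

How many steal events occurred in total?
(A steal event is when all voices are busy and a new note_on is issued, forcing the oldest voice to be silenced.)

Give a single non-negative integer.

Answer: 3

Derivation:
Op 1: note_on(66): voice 0 is free -> assigned | voices=[66 - -]
Op 2: note_on(71): voice 1 is free -> assigned | voices=[66 71 -]
Op 3: note_on(78): voice 2 is free -> assigned | voices=[66 71 78]
Op 4: note_on(75): all voices busy, STEAL voice 0 (pitch 66, oldest) -> assign | voices=[75 71 78]
Op 5: note_on(72): all voices busy, STEAL voice 1 (pitch 71, oldest) -> assign | voices=[75 72 78]
Op 6: note_on(68): all voices busy, STEAL voice 2 (pitch 78, oldest) -> assign | voices=[75 72 68]
Op 7: note_off(72): free voice 1 | voices=[75 - 68]
Op 8: note_on(64): voice 1 is free -> assigned | voices=[75 64 68]
Op 9: note_off(75): free voice 0 | voices=[- 64 68]
Op 10: note_off(68): free voice 2 | voices=[- 64 -]
Op 11: note_on(62): voice 0 is free -> assigned | voices=[62 64 -]
Op 12: note_off(62): free voice 0 | voices=[- 64 -]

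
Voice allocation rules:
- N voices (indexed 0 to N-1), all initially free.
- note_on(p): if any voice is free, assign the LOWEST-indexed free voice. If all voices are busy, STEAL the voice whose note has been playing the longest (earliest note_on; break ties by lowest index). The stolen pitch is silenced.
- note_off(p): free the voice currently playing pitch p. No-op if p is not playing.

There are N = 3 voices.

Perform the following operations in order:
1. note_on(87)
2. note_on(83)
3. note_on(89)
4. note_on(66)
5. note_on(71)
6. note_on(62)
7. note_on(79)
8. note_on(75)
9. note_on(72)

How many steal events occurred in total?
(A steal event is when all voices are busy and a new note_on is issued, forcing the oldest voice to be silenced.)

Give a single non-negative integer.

Op 1: note_on(87): voice 0 is free -> assigned | voices=[87 - -]
Op 2: note_on(83): voice 1 is free -> assigned | voices=[87 83 -]
Op 3: note_on(89): voice 2 is free -> assigned | voices=[87 83 89]
Op 4: note_on(66): all voices busy, STEAL voice 0 (pitch 87, oldest) -> assign | voices=[66 83 89]
Op 5: note_on(71): all voices busy, STEAL voice 1 (pitch 83, oldest) -> assign | voices=[66 71 89]
Op 6: note_on(62): all voices busy, STEAL voice 2 (pitch 89, oldest) -> assign | voices=[66 71 62]
Op 7: note_on(79): all voices busy, STEAL voice 0 (pitch 66, oldest) -> assign | voices=[79 71 62]
Op 8: note_on(75): all voices busy, STEAL voice 1 (pitch 71, oldest) -> assign | voices=[79 75 62]
Op 9: note_on(72): all voices busy, STEAL voice 2 (pitch 62, oldest) -> assign | voices=[79 75 72]

Answer: 6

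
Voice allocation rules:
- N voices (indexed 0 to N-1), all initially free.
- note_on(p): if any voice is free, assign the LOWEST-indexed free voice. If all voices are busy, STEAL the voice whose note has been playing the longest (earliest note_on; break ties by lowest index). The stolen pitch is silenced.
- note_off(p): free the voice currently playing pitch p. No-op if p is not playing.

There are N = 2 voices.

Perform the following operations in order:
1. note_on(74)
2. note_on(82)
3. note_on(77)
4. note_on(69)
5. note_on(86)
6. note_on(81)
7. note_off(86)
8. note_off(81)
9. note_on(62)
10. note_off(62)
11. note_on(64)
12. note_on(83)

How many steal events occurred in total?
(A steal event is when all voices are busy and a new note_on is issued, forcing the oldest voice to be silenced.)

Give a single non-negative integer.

Op 1: note_on(74): voice 0 is free -> assigned | voices=[74 -]
Op 2: note_on(82): voice 1 is free -> assigned | voices=[74 82]
Op 3: note_on(77): all voices busy, STEAL voice 0 (pitch 74, oldest) -> assign | voices=[77 82]
Op 4: note_on(69): all voices busy, STEAL voice 1 (pitch 82, oldest) -> assign | voices=[77 69]
Op 5: note_on(86): all voices busy, STEAL voice 0 (pitch 77, oldest) -> assign | voices=[86 69]
Op 6: note_on(81): all voices busy, STEAL voice 1 (pitch 69, oldest) -> assign | voices=[86 81]
Op 7: note_off(86): free voice 0 | voices=[- 81]
Op 8: note_off(81): free voice 1 | voices=[- -]
Op 9: note_on(62): voice 0 is free -> assigned | voices=[62 -]
Op 10: note_off(62): free voice 0 | voices=[- -]
Op 11: note_on(64): voice 0 is free -> assigned | voices=[64 -]
Op 12: note_on(83): voice 1 is free -> assigned | voices=[64 83]

Answer: 4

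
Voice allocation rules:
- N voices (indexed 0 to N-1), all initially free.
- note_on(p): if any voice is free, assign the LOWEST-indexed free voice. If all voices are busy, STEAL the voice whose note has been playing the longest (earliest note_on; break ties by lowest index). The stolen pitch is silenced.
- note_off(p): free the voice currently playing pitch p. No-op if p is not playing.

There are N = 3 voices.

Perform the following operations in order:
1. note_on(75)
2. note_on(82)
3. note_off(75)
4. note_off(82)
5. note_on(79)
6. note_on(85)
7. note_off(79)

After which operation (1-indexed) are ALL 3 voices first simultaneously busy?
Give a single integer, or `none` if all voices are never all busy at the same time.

Op 1: note_on(75): voice 0 is free -> assigned | voices=[75 - -]
Op 2: note_on(82): voice 1 is free -> assigned | voices=[75 82 -]
Op 3: note_off(75): free voice 0 | voices=[- 82 -]
Op 4: note_off(82): free voice 1 | voices=[- - -]
Op 5: note_on(79): voice 0 is free -> assigned | voices=[79 - -]
Op 6: note_on(85): voice 1 is free -> assigned | voices=[79 85 -]
Op 7: note_off(79): free voice 0 | voices=[- 85 -]

Answer: none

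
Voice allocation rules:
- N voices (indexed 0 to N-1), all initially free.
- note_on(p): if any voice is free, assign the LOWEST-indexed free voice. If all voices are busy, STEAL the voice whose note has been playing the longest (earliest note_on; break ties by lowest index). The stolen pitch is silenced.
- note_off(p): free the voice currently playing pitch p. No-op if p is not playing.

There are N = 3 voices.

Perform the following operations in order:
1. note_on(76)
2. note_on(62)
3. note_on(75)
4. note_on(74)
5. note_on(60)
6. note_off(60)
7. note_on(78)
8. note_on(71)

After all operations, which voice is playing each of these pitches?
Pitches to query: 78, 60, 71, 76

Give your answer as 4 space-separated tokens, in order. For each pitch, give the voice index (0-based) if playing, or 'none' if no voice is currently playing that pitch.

Answer: 1 none 2 none

Derivation:
Op 1: note_on(76): voice 0 is free -> assigned | voices=[76 - -]
Op 2: note_on(62): voice 1 is free -> assigned | voices=[76 62 -]
Op 3: note_on(75): voice 2 is free -> assigned | voices=[76 62 75]
Op 4: note_on(74): all voices busy, STEAL voice 0 (pitch 76, oldest) -> assign | voices=[74 62 75]
Op 5: note_on(60): all voices busy, STEAL voice 1 (pitch 62, oldest) -> assign | voices=[74 60 75]
Op 6: note_off(60): free voice 1 | voices=[74 - 75]
Op 7: note_on(78): voice 1 is free -> assigned | voices=[74 78 75]
Op 8: note_on(71): all voices busy, STEAL voice 2 (pitch 75, oldest) -> assign | voices=[74 78 71]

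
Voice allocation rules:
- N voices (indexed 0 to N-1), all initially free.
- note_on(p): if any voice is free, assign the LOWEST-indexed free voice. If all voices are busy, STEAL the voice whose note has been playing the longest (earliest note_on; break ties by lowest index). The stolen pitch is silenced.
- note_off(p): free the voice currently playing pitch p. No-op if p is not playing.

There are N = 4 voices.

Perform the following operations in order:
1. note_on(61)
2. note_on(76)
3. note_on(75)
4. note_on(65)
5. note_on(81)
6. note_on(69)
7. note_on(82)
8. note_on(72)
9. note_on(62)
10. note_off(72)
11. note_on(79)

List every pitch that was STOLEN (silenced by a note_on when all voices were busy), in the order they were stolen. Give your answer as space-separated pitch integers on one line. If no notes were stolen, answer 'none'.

Answer: 61 76 75 65 81

Derivation:
Op 1: note_on(61): voice 0 is free -> assigned | voices=[61 - - -]
Op 2: note_on(76): voice 1 is free -> assigned | voices=[61 76 - -]
Op 3: note_on(75): voice 2 is free -> assigned | voices=[61 76 75 -]
Op 4: note_on(65): voice 3 is free -> assigned | voices=[61 76 75 65]
Op 5: note_on(81): all voices busy, STEAL voice 0 (pitch 61, oldest) -> assign | voices=[81 76 75 65]
Op 6: note_on(69): all voices busy, STEAL voice 1 (pitch 76, oldest) -> assign | voices=[81 69 75 65]
Op 7: note_on(82): all voices busy, STEAL voice 2 (pitch 75, oldest) -> assign | voices=[81 69 82 65]
Op 8: note_on(72): all voices busy, STEAL voice 3 (pitch 65, oldest) -> assign | voices=[81 69 82 72]
Op 9: note_on(62): all voices busy, STEAL voice 0 (pitch 81, oldest) -> assign | voices=[62 69 82 72]
Op 10: note_off(72): free voice 3 | voices=[62 69 82 -]
Op 11: note_on(79): voice 3 is free -> assigned | voices=[62 69 82 79]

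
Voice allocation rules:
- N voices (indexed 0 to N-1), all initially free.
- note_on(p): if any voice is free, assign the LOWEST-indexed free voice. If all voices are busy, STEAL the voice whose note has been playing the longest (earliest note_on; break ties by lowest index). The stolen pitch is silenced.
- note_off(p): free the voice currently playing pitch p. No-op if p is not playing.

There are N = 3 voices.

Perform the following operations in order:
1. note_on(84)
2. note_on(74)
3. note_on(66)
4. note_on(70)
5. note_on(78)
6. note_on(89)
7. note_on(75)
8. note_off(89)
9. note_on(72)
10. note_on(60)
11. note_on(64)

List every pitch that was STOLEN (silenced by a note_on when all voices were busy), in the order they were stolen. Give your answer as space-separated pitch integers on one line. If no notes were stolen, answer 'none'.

Op 1: note_on(84): voice 0 is free -> assigned | voices=[84 - -]
Op 2: note_on(74): voice 1 is free -> assigned | voices=[84 74 -]
Op 3: note_on(66): voice 2 is free -> assigned | voices=[84 74 66]
Op 4: note_on(70): all voices busy, STEAL voice 0 (pitch 84, oldest) -> assign | voices=[70 74 66]
Op 5: note_on(78): all voices busy, STEAL voice 1 (pitch 74, oldest) -> assign | voices=[70 78 66]
Op 6: note_on(89): all voices busy, STEAL voice 2 (pitch 66, oldest) -> assign | voices=[70 78 89]
Op 7: note_on(75): all voices busy, STEAL voice 0 (pitch 70, oldest) -> assign | voices=[75 78 89]
Op 8: note_off(89): free voice 2 | voices=[75 78 -]
Op 9: note_on(72): voice 2 is free -> assigned | voices=[75 78 72]
Op 10: note_on(60): all voices busy, STEAL voice 1 (pitch 78, oldest) -> assign | voices=[75 60 72]
Op 11: note_on(64): all voices busy, STEAL voice 0 (pitch 75, oldest) -> assign | voices=[64 60 72]

Answer: 84 74 66 70 78 75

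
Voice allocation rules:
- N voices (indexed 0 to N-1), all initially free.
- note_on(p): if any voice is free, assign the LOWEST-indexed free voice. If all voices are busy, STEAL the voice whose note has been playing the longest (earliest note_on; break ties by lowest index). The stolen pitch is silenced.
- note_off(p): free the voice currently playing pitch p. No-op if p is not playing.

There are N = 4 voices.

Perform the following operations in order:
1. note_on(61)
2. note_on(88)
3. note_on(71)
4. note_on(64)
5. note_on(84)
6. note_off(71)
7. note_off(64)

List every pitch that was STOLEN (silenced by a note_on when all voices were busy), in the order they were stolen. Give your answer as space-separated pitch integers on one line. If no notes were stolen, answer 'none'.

Op 1: note_on(61): voice 0 is free -> assigned | voices=[61 - - -]
Op 2: note_on(88): voice 1 is free -> assigned | voices=[61 88 - -]
Op 3: note_on(71): voice 2 is free -> assigned | voices=[61 88 71 -]
Op 4: note_on(64): voice 3 is free -> assigned | voices=[61 88 71 64]
Op 5: note_on(84): all voices busy, STEAL voice 0 (pitch 61, oldest) -> assign | voices=[84 88 71 64]
Op 6: note_off(71): free voice 2 | voices=[84 88 - 64]
Op 7: note_off(64): free voice 3 | voices=[84 88 - -]

Answer: 61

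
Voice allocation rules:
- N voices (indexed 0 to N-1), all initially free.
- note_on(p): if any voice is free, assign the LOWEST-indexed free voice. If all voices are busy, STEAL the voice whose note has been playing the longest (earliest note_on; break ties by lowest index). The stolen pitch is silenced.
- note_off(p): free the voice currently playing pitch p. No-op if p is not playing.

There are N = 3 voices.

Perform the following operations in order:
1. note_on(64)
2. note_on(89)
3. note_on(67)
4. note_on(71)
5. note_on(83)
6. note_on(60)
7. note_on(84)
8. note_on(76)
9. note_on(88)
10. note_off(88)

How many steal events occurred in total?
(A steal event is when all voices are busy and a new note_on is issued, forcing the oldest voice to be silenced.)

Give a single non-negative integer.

Op 1: note_on(64): voice 0 is free -> assigned | voices=[64 - -]
Op 2: note_on(89): voice 1 is free -> assigned | voices=[64 89 -]
Op 3: note_on(67): voice 2 is free -> assigned | voices=[64 89 67]
Op 4: note_on(71): all voices busy, STEAL voice 0 (pitch 64, oldest) -> assign | voices=[71 89 67]
Op 5: note_on(83): all voices busy, STEAL voice 1 (pitch 89, oldest) -> assign | voices=[71 83 67]
Op 6: note_on(60): all voices busy, STEAL voice 2 (pitch 67, oldest) -> assign | voices=[71 83 60]
Op 7: note_on(84): all voices busy, STEAL voice 0 (pitch 71, oldest) -> assign | voices=[84 83 60]
Op 8: note_on(76): all voices busy, STEAL voice 1 (pitch 83, oldest) -> assign | voices=[84 76 60]
Op 9: note_on(88): all voices busy, STEAL voice 2 (pitch 60, oldest) -> assign | voices=[84 76 88]
Op 10: note_off(88): free voice 2 | voices=[84 76 -]

Answer: 6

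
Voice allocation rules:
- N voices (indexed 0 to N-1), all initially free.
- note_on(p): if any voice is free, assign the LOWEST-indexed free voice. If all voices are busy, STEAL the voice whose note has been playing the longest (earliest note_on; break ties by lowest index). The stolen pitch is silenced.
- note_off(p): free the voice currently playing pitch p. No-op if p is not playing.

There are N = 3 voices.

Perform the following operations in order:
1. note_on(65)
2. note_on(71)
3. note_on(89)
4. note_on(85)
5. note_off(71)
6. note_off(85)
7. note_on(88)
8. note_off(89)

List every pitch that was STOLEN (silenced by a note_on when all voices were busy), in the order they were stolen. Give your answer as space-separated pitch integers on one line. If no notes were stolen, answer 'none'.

Answer: 65

Derivation:
Op 1: note_on(65): voice 0 is free -> assigned | voices=[65 - -]
Op 2: note_on(71): voice 1 is free -> assigned | voices=[65 71 -]
Op 3: note_on(89): voice 2 is free -> assigned | voices=[65 71 89]
Op 4: note_on(85): all voices busy, STEAL voice 0 (pitch 65, oldest) -> assign | voices=[85 71 89]
Op 5: note_off(71): free voice 1 | voices=[85 - 89]
Op 6: note_off(85): free voice 0 | voices=[- - 89]
Op 7: note_on(88): voice 0 is free -> assigned | voices=[88 - 89]
Op 8: note_off(89): free voice 2 | voices=[88 - -]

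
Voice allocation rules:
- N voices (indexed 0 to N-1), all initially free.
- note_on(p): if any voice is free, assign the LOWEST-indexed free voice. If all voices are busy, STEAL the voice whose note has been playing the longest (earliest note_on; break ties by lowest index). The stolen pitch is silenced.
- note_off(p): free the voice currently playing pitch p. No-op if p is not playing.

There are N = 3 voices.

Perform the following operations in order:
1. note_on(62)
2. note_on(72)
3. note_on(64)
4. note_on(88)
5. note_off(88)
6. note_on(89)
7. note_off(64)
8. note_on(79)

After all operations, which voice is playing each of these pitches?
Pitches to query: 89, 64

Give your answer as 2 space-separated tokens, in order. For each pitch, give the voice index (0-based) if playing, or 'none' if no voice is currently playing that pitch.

Answer: 0 none

Derivation:
Op 1: note_on(62): voice 0 is free -> assigned | voices=[62 - -]
Op 2: note_on(72): voice 1 is free -> assigned | voices=[62 72 -]
Op 3: note_on(64): voice 2 is free -> assigned | voices=[62 72 64]
Op 4: note_on(88): all voices busy, STEAL voice 0 (pitch 62, oldest) -> assign | voices=[88 72 64]
Op 5: note_off(88): free voice 0 | voices=[- 72 64]
Op 6: note_on(89): voice 0 is free -> assigned | voices=[89 72 64]
Op 7: note_off(64): free voice 2 | voices=[89 72 -]
Op 8: note_on(79): voice 2 is free -> assigned | voices=[89 72 79]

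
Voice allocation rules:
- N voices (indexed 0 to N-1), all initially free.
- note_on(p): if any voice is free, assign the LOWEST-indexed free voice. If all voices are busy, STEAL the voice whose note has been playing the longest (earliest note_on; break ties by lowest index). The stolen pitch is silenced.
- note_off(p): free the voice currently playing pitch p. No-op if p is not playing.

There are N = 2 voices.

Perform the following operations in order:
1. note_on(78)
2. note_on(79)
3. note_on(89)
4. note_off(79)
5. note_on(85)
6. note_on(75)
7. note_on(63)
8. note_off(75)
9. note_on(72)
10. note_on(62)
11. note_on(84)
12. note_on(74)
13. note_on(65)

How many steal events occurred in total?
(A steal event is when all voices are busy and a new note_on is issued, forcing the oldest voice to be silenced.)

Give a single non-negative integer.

Op 1: note_on(78): voice 0 is free -> assigned | voices=[78 -]
Op 2: note_on(79): voice 1 is free -> assigned | voices=[78 79]
Op 3: note_on(89): all voices busy, STEAL voice 0 (pitch 78, oldest) -> assign | voices=[89 79]
Op 4: note_off(79): free voice 1 | voices=[89 -]
Op 5: note_on(85): voice 1 is free -> assigned | voices=[89 85]
Op 6: note_on(75): all voices busy, STEAL voice 0 (pitch 89, oldest) -> assign | voices=[75 85]
Op 7: note_on(63): all voices busy, STEAL voice 1 (pitch 85, oldest) -> assign | voices=[75 63]
Op 8: note_off(75): free voice 0 | voices=[- 63]
Op 9: note_on(72): voice 0 is free -> assigned | voices=[72 63]
Op 10: note_on(62): all voices busy, STEAL voice 1 (pitch 63, oldest) -> assign | voices=[72 62]
Op 11: note_on(84): all voices busy, STEAL voice 0 (pitch 72, oldest) -> assign | voices=[84 62]
Op 12: note_on(74): all voices busy, STEAL voice 1 (pitch 62, oldest) -> assign | voices=[84 74]
Op 13: note_on(65): all voices busy, STEAL voice 0 (pitch 84, oldest) -> assign | voices=[65 74]

Answer: 7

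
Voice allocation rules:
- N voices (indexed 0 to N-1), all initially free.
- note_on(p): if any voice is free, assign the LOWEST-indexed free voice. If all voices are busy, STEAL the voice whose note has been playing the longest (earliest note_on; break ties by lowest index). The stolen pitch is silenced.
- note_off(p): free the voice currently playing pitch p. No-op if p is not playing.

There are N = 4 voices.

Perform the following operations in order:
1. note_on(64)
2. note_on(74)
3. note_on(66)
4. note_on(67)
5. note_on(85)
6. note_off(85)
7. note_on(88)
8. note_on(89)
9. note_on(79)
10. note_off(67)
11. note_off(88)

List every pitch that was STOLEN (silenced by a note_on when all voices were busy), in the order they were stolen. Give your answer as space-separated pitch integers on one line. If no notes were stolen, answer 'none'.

Answer: 64 74 66

Derivation:
Op 1: note_on(64): voice 0 is free -> assigned | voices=[64 - - -]
Op 2: note_on(74): voice 1 is free -> assigned | voices=[64 74 - -]
Op 3: note_on(66): voice 2 is free -> assigned | voices=[64 74 66 -]
Op 4: note_on(67): voice 3 is free -> assigned | voices=[64 74 66 67]
Op 5: note_on(85): all voices busy, STEAL voice 0 (pitch 64, oldest) -> assign | voices=[85 74 66 67]
Op 6: note_off(85): free voice 0 | voices=[- 74 66 67]
Op 7: note_on(88): voice 0 is free -> assigned | voices=[88 74 66 67]
Op 8: note_on(89): all voices busy, STEAL voice 1 (pitch 74, oldest) -> assign | voices=[88 89 66 67]
Op 9: note_on(79): all voices busy, STEAL voice 2 (pitch 66, oldest) -> assign | voices=[88 89 79 67]
Op 10: note_off(67): free voice 3 | voices=[88 89 79 -]
Op 11: note_off(88): free voice 0 | voices=[- 89 79 -]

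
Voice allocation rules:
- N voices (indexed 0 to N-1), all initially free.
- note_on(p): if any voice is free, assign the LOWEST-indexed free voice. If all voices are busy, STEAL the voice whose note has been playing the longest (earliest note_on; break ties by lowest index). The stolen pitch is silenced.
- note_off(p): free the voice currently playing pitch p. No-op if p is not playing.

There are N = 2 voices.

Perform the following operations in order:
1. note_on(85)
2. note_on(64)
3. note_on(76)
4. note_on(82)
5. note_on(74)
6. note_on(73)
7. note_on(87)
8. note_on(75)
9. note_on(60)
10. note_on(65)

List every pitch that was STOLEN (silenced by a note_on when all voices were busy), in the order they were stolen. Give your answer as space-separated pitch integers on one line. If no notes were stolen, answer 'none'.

Answer: 85 64 76 82 74 73 87 75

Derivation:
Op 1: note_on(85): voice 0 is free -> assigned | voices=[85 -]
Op 2: note_on(64): voice 1 is free -> assigned | voices=[85 64]
Op 3: note_on(76): all voices busy, STEAL voice 0 (pitch 85, oldest) -> assign | voices=[76 64]
Op 4: note_on(82): all voices busy, STEAL voice 1 (pitch 64, oldest) -> assign | voices=[76 82]
Op 5: note_on(74): all voices busy, STEAL voice 0 (pitch 76, oldest) -> assign | voices=[74 82]
Op 6: note_on(73): all voices busy, STEAL voice 1 (pitch 82, oldest) -> assign | voices=[74 73]
Op 7: note_on(87): all voices busy, STEAL voice 0 (pitch 74, oldest) -> assign | voices=[87 73]
Op 8: note_on(75): all voices busy, STEAL voice 1 (pitch 73, oldest) -> assign | voices=[87 75]
Op 9: note_on(60): all voices busy, STEAL voice 0 (pitch 87, oldest) -> assign | voices=[60 75]
Op 10: note_on(65): all voices busy, STEAL voice 1 (pitch 75, oldest) -> assign | voices=[60 65]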